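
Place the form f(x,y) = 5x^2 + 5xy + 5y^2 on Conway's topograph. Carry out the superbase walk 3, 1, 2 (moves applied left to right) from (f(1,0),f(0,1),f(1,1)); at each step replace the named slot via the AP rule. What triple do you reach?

start (5,5,15) = (f(1,0),f(0,1),f(1,1))
replace slot 3: 2·(5+5) − 15 = 5 → (5,5,5)
replace slot 1: 2·(5+5) − 5 = 15 → (15,5,5)
replace slot 2: 2·(15+5) − 5 = 35 → (15,35,5)

15,35,5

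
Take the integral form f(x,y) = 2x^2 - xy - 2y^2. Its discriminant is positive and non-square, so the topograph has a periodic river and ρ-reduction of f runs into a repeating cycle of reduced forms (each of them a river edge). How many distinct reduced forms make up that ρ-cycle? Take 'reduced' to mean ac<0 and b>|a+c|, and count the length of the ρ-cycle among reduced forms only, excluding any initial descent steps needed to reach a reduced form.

D = 17, ⌊√D⌋ = 4
descent: ρ → (-2,1,2)  [lands on river]
river: ρ → (2,3,-1)
river: ρ → (-1,3,2)
river: ρ → (2,1,-2)
river: ρ → (-2,3,1)
river: ρ → (1,3,-2)
ρ-cycle length = 6 (tail of 1 descent step not counted)

6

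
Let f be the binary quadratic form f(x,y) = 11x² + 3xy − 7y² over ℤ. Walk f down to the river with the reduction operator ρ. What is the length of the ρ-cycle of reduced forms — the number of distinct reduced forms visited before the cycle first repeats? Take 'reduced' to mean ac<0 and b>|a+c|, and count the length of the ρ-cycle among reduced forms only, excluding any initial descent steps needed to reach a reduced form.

D = 317, ⌊√D⌋ = 17
descent: ρ → (-7,11,7)  [lands on river]
river: ρ → (7,17,-1)
river: ρ → (-1,17,7)
river: ρ → (7,11,-7)
river: ρ → (-7,17,1)
river: ρ → (1,17,-7)
ρ-cycle length = 6 (tail of 1 descent step not counted)

6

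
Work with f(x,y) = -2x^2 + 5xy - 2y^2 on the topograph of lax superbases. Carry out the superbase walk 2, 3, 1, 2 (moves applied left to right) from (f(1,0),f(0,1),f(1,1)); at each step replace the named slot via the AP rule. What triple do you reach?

start (-2,-2,1) = (f(1,0),f(0,1),f(1,1))
replace slot 2: 2·((-2)+1) − (-2) = 0 → (-2,0,1)
replace slot 3: 2·((-2)+0) − 1 = -5 → (-2,0,-5)
replace slot 1: 2·(0+(-5)) − (-2) = -8 → (-8,0,-5)
replace slot 2: 2·((-8)+(-5)) − 0 = -26 → (-8,-26,-5)

-8,-26,-5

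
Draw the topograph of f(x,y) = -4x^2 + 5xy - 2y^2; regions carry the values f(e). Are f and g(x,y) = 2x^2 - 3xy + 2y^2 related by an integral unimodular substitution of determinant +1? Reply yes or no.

D₁ = -7, D₂ = -7
f is negative-definite; reduce −f:
−f: translate: b→3 (≡-5 mod 8), so (4,-5,2)→(4,3,1)
−f: flip: (4,3,1)→(1,-3,4)
−f: translate: b→1 (≡-3 mod 2), so (1,-3,4)→(1,1,2)
−f: reduced (well bottom): (1,1,2) with a≤c, −a<b≤a
flip sign back: reduced form of f is (-1,-1,-2)
g: translate: b→1 (≡-3 mod 4), so (2,-3,2)→(2,1,1)
g: flip: (2,1,1)→(1,-1,2)
g: translate: b→1 (≡-1 mod 2), so (1,-1,2)→(1,1,2)
g: reduced (well bottom): (1,1,2) with a≤c, −a<b≤a
reduced forms (-1, -1, -2) vs (1, 1, 2) ⇒ inequivalent

no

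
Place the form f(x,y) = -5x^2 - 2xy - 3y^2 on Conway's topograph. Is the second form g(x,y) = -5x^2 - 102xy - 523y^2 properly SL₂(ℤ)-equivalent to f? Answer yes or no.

D₁ = -56, D₂ = -56
f is negative-definite; reduce −f:
−f: flip: (5,2,3)→(3,-2,5)
−f: reduced (well bottom): (3,-2,5) with a≤c, −a<b≤a
flip sign back: reduced form of f is (-3,2,-5)
g is negative-definite; reduce −g:
−g: translate: b→2 (≡102 mod 10), so (5,102,523)→(5,2,3)
−g: flip: (5,2,3)→(3,-2,5)
−g: reduced (well bottom): (3,-2,5) with a≤c, −a<b≤a
flip sign back: reduced form of g is (-3,2,-5)
reduced forms (-3, 2, -5) vs (-3, 2, -5) ⇒ equivalent

yes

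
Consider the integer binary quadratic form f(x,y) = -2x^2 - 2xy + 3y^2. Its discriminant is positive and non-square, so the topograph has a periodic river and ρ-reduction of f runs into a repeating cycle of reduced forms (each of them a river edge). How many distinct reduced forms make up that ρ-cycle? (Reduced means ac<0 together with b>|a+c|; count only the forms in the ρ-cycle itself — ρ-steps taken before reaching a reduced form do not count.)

D = 28, ⌊√D⌋ = 5
descent: ρ → (3,2,-2)  [lands on river]
river: ρ → (-2,2,3)
river: ρ → (3,4,-1)
river: ρ → (-1,4,3)
ρ-cycle length = 4 (tail of 1 descent step not counted)

4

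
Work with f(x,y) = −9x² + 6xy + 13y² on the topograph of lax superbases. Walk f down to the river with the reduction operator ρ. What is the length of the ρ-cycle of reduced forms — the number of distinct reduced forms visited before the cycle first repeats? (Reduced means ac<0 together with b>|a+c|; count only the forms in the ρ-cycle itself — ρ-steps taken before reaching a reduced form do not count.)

D = 504, ⌊√D⌋ = 22
river: ρ → (13,20,-2)
river: ρ → (-2,20,13)
river: ρ → (13,6,-9)
river: ρ → (-9,12,10)
river: ρ → (10,8,-11)
river: ρ → (-11,14,7)
river: ρ → (7,14,-11)
river: ρ → (-11,8,10)
river: ρ → (10,12,-9)
river: ρ → (-9,6,13)
ρ-cycle length = 10 (tail of 0 descent steps not counted)

10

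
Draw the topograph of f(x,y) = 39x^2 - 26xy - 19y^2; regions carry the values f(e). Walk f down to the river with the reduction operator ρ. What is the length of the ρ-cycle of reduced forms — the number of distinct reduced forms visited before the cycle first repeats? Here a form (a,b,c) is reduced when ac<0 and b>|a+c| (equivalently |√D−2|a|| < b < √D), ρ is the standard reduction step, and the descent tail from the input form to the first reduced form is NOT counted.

D = 3640, ⌊√D⌋ = 60
descent: ρ → (-19,26,39)  [lands on river]
river: ρ → (39,52,-6)
river: ρ → (-6,56,21)
river: ρ → (21,28,-34)
river: ρ → (-34,40,15)
river: ρ → (15,50,-19)
ρ-cycle length = 6 (tail of 1 descent step not counted)

6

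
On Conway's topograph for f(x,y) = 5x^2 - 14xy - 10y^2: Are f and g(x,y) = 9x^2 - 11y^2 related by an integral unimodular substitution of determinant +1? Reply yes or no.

D₁ = 396, D₂ = 396
river cycle of f (length 4): (-10, 14, 5), (5, 16, -7), (-7, 12, 9), (9, 6, -10)
river cycle of g (length 2): (9, 18, -2), (-2, 18, 9)
cycles differ ⇒ inequivalent

no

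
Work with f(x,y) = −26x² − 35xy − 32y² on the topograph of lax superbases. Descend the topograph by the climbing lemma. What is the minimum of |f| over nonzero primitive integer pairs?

translate: b→-17 (≡35 mod 52), so (26,35,32)→(26,-17,23)
flip: (26,-17,23)→(23,17,26)
reduced (well bottom): (23,17,26) with a≤c, −a<b≤a
well minimum |f| = |-23| = 23 (negative-definite)

23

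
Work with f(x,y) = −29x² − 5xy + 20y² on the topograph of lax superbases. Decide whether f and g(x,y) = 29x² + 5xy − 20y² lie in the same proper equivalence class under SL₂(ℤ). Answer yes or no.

D₁ = 2345, D₂ = 2345
river cycle of f (length 14): (20, 45, -4), (-4, 43, 31), (31, 19, -16), (-16, 45, 5), (5, 45, -16), (-16, 19, 31), (31, 43, -4), (-4, 45, 20), (20, 35, -14), (-14, 21, 34), … (4 more)
river cycle of g (length 14): (-20, 35, 14), (14, 21, -34), (-34, 47, 1), (1, 47, -34), (-34, 21, 14), (14, 35, -20), (-20, 45, 4), (4, 43, -31), (-31, 19, 16), (16, 45, -5), … (4 more)
cycles differ ⇒ inequivalent

no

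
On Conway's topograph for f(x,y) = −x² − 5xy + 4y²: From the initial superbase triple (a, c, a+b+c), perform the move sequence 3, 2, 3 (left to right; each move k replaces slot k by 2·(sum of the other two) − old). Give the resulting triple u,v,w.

start (-1,4,-2) = (f(1,0),f(0,1),f(1,1))
replace slot 3: 2·((-1)+4) − (-2) = 8 → (-1,4,8)
replace slot 2: 2·((-1)+8) − 4 = 10 → (-1,10,8)
replace slot 3: 2·((-1)+10) − 8 = 10 → (-1,10,10)

-1,10,10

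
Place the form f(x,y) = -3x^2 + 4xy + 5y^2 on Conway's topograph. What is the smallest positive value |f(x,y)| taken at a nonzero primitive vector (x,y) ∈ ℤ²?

river: ρ → (5,6,-2)
river: ρ → (-2,6,5)
river: ρ → (5,4,-3)
river: ρ → (-3,8,1)
river: ρ → (1,8,-3)
river: ρ → (-3,4,5)
closes: descent 0, river 6
min |a| on river = 1

1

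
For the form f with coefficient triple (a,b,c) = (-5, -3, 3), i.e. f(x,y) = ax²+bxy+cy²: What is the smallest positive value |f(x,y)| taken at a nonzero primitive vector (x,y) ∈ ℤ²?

descent: ρ → (3,3,-5)  [lands on river]
river: ρ → (-5,7,1)
river: ρ → (1,7,-5)
river: ρ → (-5,3,3)
closes: descent 1, river 4
min |a| on river = 1

1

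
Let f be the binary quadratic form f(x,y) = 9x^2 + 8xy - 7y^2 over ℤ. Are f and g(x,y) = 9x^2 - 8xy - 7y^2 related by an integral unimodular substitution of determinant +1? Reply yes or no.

D₁ = 316, D₂ = 316
river cycle of f (length 6): (-7, 6, 10), (10, 14, -3), (-3, 16, 5), (5, 14, -6), (-6, 10, 9), (9, 8, -7)
river cycle of g (length 6): (-7, 8, 9), (9, 10, -6), (-6, 14, 5), (5, 16, -3), (-3, 14, 10), (10, 6, -7)
cycles differ ⇒ inequivalent

no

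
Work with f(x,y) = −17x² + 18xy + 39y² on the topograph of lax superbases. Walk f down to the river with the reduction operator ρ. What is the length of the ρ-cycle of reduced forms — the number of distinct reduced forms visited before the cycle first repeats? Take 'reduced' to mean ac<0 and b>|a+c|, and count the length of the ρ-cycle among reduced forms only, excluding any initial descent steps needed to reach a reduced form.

D = 2976, ⌊√D⌋ = 54
descent: ρ → (39,-18,-17)
descent: ρ → (-17,52,4)  [lands on river]
river: ρ → (4,52,-17)
river: ρ → (-17,50,7)
river: ρ → (7,48,-24)
river: ρ → (-24,48,7)
river: ρ → (7,50,-17)
ρ-cycle length = 6 (tail of 2 descent steps not counted)

6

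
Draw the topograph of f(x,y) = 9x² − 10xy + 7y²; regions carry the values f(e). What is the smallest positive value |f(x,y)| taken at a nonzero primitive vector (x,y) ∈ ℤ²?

translate: b→8 (≡-10 mod 18), so (9,-10,7)→(9,8,6)
flip: (9,8,6)→(6,-8,9)
translate: b→4 (≡-8 mod 12), so (6,-8,9)→(6,4,7)
reduced (well bottom): (6,4,7) with a≤c, −a<b≤a
well minimum = a = 6

6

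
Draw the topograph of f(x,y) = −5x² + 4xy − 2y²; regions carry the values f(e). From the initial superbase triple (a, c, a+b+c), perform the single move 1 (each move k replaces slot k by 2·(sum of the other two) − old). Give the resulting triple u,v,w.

start (-5,-2,-3) = (f(1,0),f(0,1),f(1,1))
replace slot 1: 2·((-2)+(-3)) − (-5) = -5 → (-5,-2,-3)

-5,-2,-3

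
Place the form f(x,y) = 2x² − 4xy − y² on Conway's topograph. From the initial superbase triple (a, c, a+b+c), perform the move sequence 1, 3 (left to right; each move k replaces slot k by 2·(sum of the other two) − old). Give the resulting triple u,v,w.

start (2,-1,-3) = (f(1,0),f(0,1),f(1,1))
replace slot 1: 2·((-1)+(-3)) − 2 = -10 → (-10,-1,-3)
replace slot 3: 2·((-10)+(-1)) − (-3) = -19 → (-10,-1,-19)

-10,-1,-19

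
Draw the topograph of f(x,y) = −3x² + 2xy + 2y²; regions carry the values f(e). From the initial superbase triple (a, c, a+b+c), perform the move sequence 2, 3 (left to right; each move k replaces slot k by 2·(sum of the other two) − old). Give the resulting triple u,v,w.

start (-3,2,1) = (f(1,0),f(0,1),f(1,1))
replace slot 2: 2·((-3)+1) − 2 = -6 → (-3,-6,1)
replace slot 3: 2·((-3)+(-6)) − 1 = -19 → (-3,-6,-19)

-3,-6,-19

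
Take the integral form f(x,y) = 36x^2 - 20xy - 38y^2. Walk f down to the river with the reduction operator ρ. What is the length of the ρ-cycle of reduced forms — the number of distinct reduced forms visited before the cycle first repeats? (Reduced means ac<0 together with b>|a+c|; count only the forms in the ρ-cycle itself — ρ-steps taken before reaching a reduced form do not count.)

D = 5872, ⌊√D⌋ = 76
descent: ρ → (-38,20,36)  [lands on river]
river: ρ → (36,52,-22)
river: ρ → (-22,36,52)
river: ρ → (52,68,-6)
river: ρ → (-6,76,4)
river: ρ → (4,76,-6)
river: ρ → (-6,68,52)
river: ρ → (52,36,-22)
river: ρ → (-22,52,36)
river: ρ → (36,20,-38)
river: ρ → (-38,56,18)
river: ρ → (18,52,-44)
river: ρ → (-44,36,26)
river: ρ → (26,68,-12)
river: ρ → (-12,76,2)
river: ρ → (2,76,-12)
river: ρ → (-12,68,26)
river: ρ → (26,36,-44)
river: ρ → (-44,52,18)
river: ρ → (18,56,-38)
ρ-cycle length = 20 (tail of 1 descent step not counted)

20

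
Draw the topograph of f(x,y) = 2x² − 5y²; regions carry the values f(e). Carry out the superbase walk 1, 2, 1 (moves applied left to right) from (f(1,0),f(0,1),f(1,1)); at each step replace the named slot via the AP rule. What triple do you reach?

start (2,-5,-3) = (f(1,0),f(0,1),f(1,1))
replace slot 1: 2·((-5)+(-3)) − 2 = -18 → (-18,-5,-3)
replace slot 2: 2·((-18)+(-3)) − (-5) = -37 → (-18,-37,-3)
replace slot 1: 2·((-37)+(-3)) − (-18) = -62 → (-62,-37,-3)

-62,-37,-3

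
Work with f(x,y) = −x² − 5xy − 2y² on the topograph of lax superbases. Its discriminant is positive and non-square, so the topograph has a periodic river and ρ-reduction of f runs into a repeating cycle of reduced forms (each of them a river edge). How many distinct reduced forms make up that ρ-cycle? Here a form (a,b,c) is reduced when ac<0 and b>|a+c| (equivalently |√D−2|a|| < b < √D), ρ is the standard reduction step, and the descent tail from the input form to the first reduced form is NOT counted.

D = 17, ⌊√D⌋ = 4
descent: ρ → (-2,1,2)  [lands on river]
river: ρ → (2,3,-1)
river: ρ → (-1,3,2)
river: ρ → (2,1,-2)
river: ρ → (-2,3,1)
river: ρ → (1,3,-2)
ρ-cycle length = 6 (tail of 1 descent step not counted)

6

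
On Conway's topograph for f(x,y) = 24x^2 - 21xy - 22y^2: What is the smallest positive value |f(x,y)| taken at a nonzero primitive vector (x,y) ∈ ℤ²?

descent: ρ → (-22,21,24)  [lands on river]
river: ρ → (24,27,-19)
river: ρ → (-19,49,2)
river: ρ → (2,47,-43)
river: ρ → (-43,39,6)
river: ρ → (6,45,-22)
river: ρ → (-22,43,8)
river: ρ → (8,37,-37)
river: ρ → (-37,37,8)
river: ρ → (8,43,-22)
river: ρ → (-22,45,6)
river: ρ → (6,39,-43)
river: ρ → (-43,47,2)
river: ρ → (2,49,-19)
river: ρ → (-19,27,24)
river: ρ → (24,21,-22)
river: ρ → (-22,23,23)
river: ρ → (23,23,-22)
closes: descent 1, river 18
min |a| on river = 2

2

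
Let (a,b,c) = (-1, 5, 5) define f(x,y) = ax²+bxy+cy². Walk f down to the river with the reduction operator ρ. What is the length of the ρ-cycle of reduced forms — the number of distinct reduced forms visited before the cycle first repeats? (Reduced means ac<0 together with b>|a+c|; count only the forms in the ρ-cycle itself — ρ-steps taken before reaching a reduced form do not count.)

D = 45, ⌊√D⌋ = 6
river: ρ → (5,5,-1)
river: ρ → (-1,5,5)
ρ-cycle length = 2 (tail of 0 descent steps not counted)

2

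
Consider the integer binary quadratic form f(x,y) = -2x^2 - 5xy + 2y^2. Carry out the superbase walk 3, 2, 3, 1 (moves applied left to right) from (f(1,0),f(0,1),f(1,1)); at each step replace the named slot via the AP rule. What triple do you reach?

start (-2,2,-5) = (f(1,0),f(0,1),f(1,1))
replace slot 3: 2·((-2)+2) − (-5) = 5 → (-2,2,5)
replace slot 2: 2·((-2)+5) − 2 = 4 → (-2,4,5)
replace slot 3: 2·((-2)+4) − 5 = -1 → (-2,4,-1)
replace slot 1: 2·(4+(-1)) − (-2) = 8 → (8,4,-1)

8,4,-1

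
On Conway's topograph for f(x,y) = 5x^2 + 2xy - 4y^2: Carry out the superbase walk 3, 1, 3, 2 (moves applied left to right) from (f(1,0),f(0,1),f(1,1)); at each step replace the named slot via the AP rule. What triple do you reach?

start (5,-4,3) = (f(1,0),f(0,1),f(1,1))
replace slot 3: 2·(5+(-4)) − 3 = -1 → (5,-4,-1)
replace slot 1: 2·((-4)+(-1)) − 5 = -15 → (-15,-4,-1)
replace slot 3: 2·((-15)+(-4)) − (-1) = -37 → (-15,-4,-37)
replace slot 2: 2·((-15)+(-37)) − (-4) = -100 → (-15,-100,-37)

-15,-100,-37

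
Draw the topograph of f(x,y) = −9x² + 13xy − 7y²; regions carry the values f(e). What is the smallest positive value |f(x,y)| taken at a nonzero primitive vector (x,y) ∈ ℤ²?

translate: b→5 (≡-13 mod 18), so (9,-13,7)→(9,5,3)
flip: (9,5,3)→(3,-5,9)
translate: b→1 (≡-5 mod 6), so (3,-5,9)→(3,1,7)
reduced (well bottom): (3,1,7) with a≤c, −a<b≤a
well minimum |f| = |-3| = 3 (negative-definite)

3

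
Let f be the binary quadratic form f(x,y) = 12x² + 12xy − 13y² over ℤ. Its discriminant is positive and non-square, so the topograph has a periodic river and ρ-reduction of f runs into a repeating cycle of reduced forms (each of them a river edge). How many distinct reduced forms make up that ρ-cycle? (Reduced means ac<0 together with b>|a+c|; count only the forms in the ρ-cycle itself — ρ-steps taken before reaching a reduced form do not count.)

D = 768, ⌊√D⌋ = 27
river: ρ → (-13,14,11)
river: ρ → (11,8,-16)
river: ρ → (-16,24,3)
river: ρ → (3,24,-16)
river: ρ → (-16,8,11)
river: ρ → (11,14,-13)
river: ρ → (-13,12,12)
river: ρ → (12,12,-13)
ρ-cycle length = 8 (tail of 0 descent steps not counted)

8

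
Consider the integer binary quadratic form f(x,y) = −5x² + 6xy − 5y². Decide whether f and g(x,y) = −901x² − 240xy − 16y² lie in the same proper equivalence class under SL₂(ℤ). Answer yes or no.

D₁ = -64, D₂ = -64
f is negative-definite; reduce −f:
−f: translate: b→4 (≡-6 mod 10), so (5,-6,5)→(5,4,4)
−f: flip: (5,4,4)→(4,-4,5)
−f: translate: b→4 (≡-4 mod 8), so (4,-4,5)→(4,4,5)
−f: reduced (well bottom): (4,4,5) with a≤c, −a<b≤a
flip sign back: reduced form of f is (-4,-4,-5)
g is negative-definite; reduce −g:
−g: flip: (901,240,16)→(16,-240,901)
−g: translate: b→16 (≡-240 mod 32), so (16,-240,901)→(16,16,5)
−g: flip: (16,16,5)→(5,-16,16)
−g: translate: b→4 (≡-16 mod 10), so (5,-16,16)→(5,4,4)
−g: flip: (5,4,4)→(4,-4,5)
−g: translate: b→4 (≡-4 mod 8), so (4,-4,5)→(4,4,5)
−g: reduced (well bottom): (4,4,5) with a≤c, −a<b≤a
flip sign back: reduced form of g is (-4,-4,-5)
reduced forms (-4, -4, -5) vs (-4, -4, -5) ⇒ equivalent

yes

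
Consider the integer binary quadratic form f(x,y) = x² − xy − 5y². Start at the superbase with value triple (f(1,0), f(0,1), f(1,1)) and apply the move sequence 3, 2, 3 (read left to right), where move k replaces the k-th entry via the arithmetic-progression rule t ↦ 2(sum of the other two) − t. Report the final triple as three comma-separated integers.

start (1,-5,-5) = (f(1,0),f(0,1),f(1,1))
replace slot 3: 2·(1+(-5)) − (-5) = -3 → (1,-5,-3)
replace slot 2: 2·(1+(-3)) − (-5) = 1 → (1,1,-3)
replace slot 3: 2·(1+1) − (-3) = 7 → (1,1,7)

1,1,7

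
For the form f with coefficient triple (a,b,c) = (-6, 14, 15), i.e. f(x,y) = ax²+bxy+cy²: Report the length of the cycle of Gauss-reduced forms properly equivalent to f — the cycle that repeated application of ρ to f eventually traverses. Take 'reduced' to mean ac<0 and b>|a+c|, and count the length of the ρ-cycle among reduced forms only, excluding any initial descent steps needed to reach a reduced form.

D = 556, ⌊√D⌋ = 23
river: ρ → (15,16,-5)
river: ρ → (-5,14,18)
river: ρ → (18,22,-1)
river: ρ → (-1,22,18)
river: ρ → (18,14,-5)
river: ρ → (-5,16,15)
river: ρ → (15,14,-6)
river: ρ → (-6,22,3)
river: ρ → (3,20,-13)
river: ρ → (-13,6,10)
river: ρ → (10,14,-9)
river: ρ → (-9,22,2)
river: ρ → (2,22,-9)
river: ρ → (-9,14,10)
river: ρ → (10,6,-13)
river: ρ → (-13,20,3)
river: ρ → (3,22,-6)
river: ρ → (-6,14,15)
ρ-cycle length = 18 (tail of 0 descent steps not counted)

18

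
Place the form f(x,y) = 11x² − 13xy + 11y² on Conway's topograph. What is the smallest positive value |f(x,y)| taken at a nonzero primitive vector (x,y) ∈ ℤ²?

translate: b→9 (≡-13 mod 22), so (11,-13,11)→(11,9,9)
flip: (11,9,9)→(9,-9,11)
translate: b→9 (≡-9 mod 18), so (9,-9,11)→(9,9,11)
reduced (well bottom): (9,9,11) with a≤c, −a<b≤a
well minimum = a = 9

9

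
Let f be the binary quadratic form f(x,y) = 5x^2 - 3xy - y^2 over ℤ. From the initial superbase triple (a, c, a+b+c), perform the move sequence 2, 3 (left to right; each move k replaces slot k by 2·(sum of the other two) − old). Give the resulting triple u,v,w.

start (5,-1,1) = (f(1,0),f(0,1),f(1,1))
replace slot 2: 2·(5+1) − (-1) = 13 → (5,13,1)
replace slot 3: 2·(5+13) − 1 = 35 → (5,13,35)

5,13,35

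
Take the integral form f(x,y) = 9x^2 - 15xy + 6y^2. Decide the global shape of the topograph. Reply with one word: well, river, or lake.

D = b²−4ac = (-15)² − 4·9·6 = 9
D = 3² is a perfect square ⇒ form factors over ℤ ⇒ lakes

lake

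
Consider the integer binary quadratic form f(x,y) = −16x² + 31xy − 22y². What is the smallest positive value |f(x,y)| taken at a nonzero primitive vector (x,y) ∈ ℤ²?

translate: b→1 (≡-31 mod 32), so (16,-31,22)→(16,1,7)
flip: (16,1,7)→(7,-1,16)
reduced (well bottom): (7,-1,16) with a≤c, −a<b≤a
well minimum |f| = |-7| = 7 (negative-definite)

7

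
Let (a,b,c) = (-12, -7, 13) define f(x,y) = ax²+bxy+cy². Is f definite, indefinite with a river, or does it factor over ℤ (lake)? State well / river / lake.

D = b²−4ac = (-7)² − 4·(-12)·13 = 673
D > 0 non-square ⇒ indefinite ⇒ periodic river

river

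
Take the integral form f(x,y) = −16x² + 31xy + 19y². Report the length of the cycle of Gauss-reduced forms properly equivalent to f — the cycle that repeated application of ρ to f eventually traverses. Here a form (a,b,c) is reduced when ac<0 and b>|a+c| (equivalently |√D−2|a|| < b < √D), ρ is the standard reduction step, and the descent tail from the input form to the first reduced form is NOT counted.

D = 2177, ⌊√D⌋ = 46
river: ρ → (19,45,-2)
river: ρ → (-2,43,41)
river: ρ → (41,39,-4)
river: ρ → (-4,41,31)
river: ρ → (31,21,-14)
river: ρ → (-14,35,17)
river: ρ → (17,33,-16)
river: ρ → (-16,31,19)
ρ-cycle length = 8 (tail of 0 descent steps not counted)

8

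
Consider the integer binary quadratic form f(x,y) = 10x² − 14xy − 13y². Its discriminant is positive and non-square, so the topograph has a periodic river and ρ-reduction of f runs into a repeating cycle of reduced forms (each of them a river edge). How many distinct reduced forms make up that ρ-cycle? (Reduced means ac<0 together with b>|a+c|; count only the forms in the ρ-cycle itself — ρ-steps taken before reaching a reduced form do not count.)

D = 716, ⌊√D⌋ = 26
descent: ρ → (-13,14,10)  [lands on river]
river: ρ → (10,26,-1)
river: ρ → (-1,26,10)
river: ρ → (10,14,-13)
river: ρ → (-13,12,11)
river: ρ → (11,10,-14)
river: ρ → (-14,18,7)
river: ρ → (7,24,-5)
river: ρ → (-5,26,2)
river: ρ → (2,26,-5)
river: ρ → (-5,24,7)
river: ρ → (7,18,-14)
river: ρ → (-14,10,11)
river: ρ → (11,12,-13)
ρ-cycle length = 14 (tail of 1 descent step not counted)

14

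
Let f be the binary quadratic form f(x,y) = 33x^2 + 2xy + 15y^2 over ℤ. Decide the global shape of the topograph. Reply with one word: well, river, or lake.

D = b²−4ac = 2² − 4·33·15 = -1976
D < 0 ⇒ definite ⇒ every region one sign ⇒ single well

well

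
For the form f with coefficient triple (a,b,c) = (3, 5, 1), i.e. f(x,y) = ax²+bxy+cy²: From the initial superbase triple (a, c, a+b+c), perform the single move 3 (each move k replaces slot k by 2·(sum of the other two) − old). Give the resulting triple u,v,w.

start (3,1,9) = (f(1,0),f(0,1),f(1,1))
replace slot 3: 2·(3+1) − 9 = -1 → (3,1,-1)

3,1,-1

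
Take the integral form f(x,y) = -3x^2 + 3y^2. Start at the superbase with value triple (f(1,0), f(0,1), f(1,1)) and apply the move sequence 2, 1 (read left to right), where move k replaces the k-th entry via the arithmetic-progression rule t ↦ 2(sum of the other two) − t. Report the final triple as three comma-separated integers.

start (-3,3,0) = (f(1,0),f(0,1),f(1,1))
replace slot 2: 2·((-3)+0) − 3 = -9 → (-3,-9,0)
replace slot 1: 2·((-9)+0) − (-3) = -15 → (-15,-9,0)

-15,-9,0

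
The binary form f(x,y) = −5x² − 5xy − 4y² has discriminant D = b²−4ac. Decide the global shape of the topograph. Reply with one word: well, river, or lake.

D = b²−4ac = (-5)² − 4·(-5)·(-4) = -55
D < 0 ⇒ definite ⇒ every region one sign ⇒ single well

well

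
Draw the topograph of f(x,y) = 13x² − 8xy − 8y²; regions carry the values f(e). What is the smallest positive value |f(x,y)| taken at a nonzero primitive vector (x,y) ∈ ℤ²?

descent: ρ → (-8,8,13)  [lands on river]
river: ρ → (13,18,-3)
river: ρ → (-3,18,13)
river: ρ → (13,8,-8)
closes: descent 1, river 4
min |a| on river = 3

3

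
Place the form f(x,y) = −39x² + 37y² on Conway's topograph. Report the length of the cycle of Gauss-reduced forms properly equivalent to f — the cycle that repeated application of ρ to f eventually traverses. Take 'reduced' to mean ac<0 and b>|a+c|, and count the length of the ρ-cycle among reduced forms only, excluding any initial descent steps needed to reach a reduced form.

D = 5772, ⌊√D⌋ = 75
descent: ρ → (37,74,-2)  [lands on river]
river: ρ → (-2,74,37)
ρ-cycle length = 2 (tail of 1 descent step not counted)

2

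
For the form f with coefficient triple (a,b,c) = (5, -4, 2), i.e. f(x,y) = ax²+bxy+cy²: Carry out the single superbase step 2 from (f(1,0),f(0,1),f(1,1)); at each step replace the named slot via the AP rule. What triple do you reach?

start (5,2,3) = (f(1,0),f(0,1),f(1,1))
replace slot 2: 2·(5+3) − 2 = 14 → (5,14,3)

5,14,3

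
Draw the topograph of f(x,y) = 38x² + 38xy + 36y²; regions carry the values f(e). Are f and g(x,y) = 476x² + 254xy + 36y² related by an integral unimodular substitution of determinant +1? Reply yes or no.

D₁ = -4028, D₂ = -4028
f: flip: (38,38,36)→(36,-38,38)
f: translate: b→34 (≡-38 mod 72), so (36,-38,38)→(36,34,36)
f: reduced (well bottom): (36,34,36) with a≤c, −a<b≤a
g: flip: (476,254,36)→(36,-254,476)
g: translate: b→34 (≡-254 mod 72), so (36,-254,476)→(36,34,36)
g: reduced (well bottom): (36,34,36) with a≤c, −a<b≤a
reduced forms (36, 34, 36) vs (36, 34, 36) ⇒ equivalent

yes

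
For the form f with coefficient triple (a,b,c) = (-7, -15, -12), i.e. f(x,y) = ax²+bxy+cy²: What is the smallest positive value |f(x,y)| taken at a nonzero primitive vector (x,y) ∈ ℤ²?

translate: b→1 (≡15 mod 14), so (7,15,12)→(7,1,4)
flip: (7,1,4)→(4,-1,7)
reduced (well bottom): (4,-1,7) with a≤c, −a<b≤a
well minimum |f| = |-4| = 4 (negative-definite)

4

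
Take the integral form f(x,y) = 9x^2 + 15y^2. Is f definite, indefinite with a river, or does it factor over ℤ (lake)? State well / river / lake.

D = b²−4ac = 0² − 4·9·15 = -540
D < 0 ⇒ definite ⇒ every region one sign ⇒ single well

well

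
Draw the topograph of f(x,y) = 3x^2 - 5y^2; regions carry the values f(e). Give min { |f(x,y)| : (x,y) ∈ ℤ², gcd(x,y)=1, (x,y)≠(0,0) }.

descent: ρ → (-5,0,3)
descent: ρ → (3,6,-2)  [lands on river]
river: ρ → (-2,6,3)
closes: descent 2, river 2
min |a| on river = 2

2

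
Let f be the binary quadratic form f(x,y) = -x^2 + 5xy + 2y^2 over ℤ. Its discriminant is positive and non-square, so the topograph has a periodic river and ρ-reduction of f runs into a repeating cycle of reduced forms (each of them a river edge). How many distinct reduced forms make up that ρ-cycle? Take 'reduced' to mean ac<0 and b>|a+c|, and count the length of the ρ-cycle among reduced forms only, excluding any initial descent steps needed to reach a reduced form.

D = 33, ⌊√D⌋ = 5
river: ρ → (2,3,-3)
river: ρ → (-3,3,2)
river: ρ → (2,5,-1)
river: ρ → (-1,5,2)
ρ-cycle length = 4 (tail of 0 descent steps not counted)

4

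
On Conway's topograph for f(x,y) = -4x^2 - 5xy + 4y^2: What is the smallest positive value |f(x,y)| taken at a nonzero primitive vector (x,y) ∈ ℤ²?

descent: ρ → (4,5,-4)  [lands on river]
river: ρ → (-4,3,5)
river: ρ → (5,7,-2)
river: ρ → (-2,9,1)
river: ρ → (1,9,-2)
river: ρ → (-2,7,5)
river: ρ → (5,3,-4)
river: ρ → (-4,5,4)
river: ρ → (4,3,-5)
river: ρ → (-5,7,2)
river: ρ → (2,9,-1)
river: ρ → (-1,9,2)
river: ρ → (2,7,-5)
river: ρ → (-5,3,4)
closes: descent 1, river 14
min |a| on river = 1

1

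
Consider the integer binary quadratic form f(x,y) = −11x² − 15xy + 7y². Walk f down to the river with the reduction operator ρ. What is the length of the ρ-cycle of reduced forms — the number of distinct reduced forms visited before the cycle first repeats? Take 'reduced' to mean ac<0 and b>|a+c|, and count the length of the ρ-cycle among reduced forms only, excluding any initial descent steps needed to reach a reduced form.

D = 533, ⌊√D⌋ = 23
descent: ρ → (7,15,-11)  [lands on river]
river: ρ → (-11,7,11)
river: ρ → (11,15,-7)
river: ρ → (-7,13,13)
river: ρ → (13,13,-7)
river: ρ → (-7,15,11)
river: ρ → (11,7,-11)
river: ρ → (-11,15,7)
river: ρ → (7,13,-13)
river: ρ → (-13,13,7)
ρ-cycle length = 10 (tail of 1 descent step not counted)

10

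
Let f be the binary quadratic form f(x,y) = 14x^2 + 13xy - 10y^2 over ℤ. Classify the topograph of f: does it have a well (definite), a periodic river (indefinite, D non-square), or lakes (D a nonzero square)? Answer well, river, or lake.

D = b²−4ac = 13² − 4·14·(-10) = 729
D = 27² is a perfect square ⇒ form factors over ℤ ⇒ lakes

lake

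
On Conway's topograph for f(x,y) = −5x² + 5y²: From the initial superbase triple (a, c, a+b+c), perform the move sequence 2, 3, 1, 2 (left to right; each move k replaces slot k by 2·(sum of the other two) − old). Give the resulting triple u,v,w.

start (-5,5,0) = (f(1,0),f(0,1),f(1,1))
replace slot 2: 2·((-5)+0) − 5 = -15 → (-5,-15,0)
replace slot 3: 2·((-5)+(-15)) − 0 = -40 → (-5,-15,-40)
replace slot 1: 2·((-15)+(-40)) − (-5) = -105 → (-105,-15,-40)
replace slot 2: 2·((-105)+(-40)) − (-15) = -275 → (-105,-275,-40)

-105,-275,-40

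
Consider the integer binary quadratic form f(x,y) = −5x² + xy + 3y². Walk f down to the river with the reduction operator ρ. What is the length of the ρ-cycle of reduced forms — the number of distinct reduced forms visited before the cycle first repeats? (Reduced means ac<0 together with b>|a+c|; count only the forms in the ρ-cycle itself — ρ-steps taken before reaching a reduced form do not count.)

D = 61, ⌊√D⌋ = 7
descent: ρ → (3,5,-3)  [lands on river]
river: ρ → (-3,7,1)
river: ρ → (1,7,-3)
river: ρ → (-3,5,3)
river: ρ → (3,7,-1)
river: ρ → (-1,7,3)
ρ-cycle length = 6 (tail of 1 descent step not counted)

6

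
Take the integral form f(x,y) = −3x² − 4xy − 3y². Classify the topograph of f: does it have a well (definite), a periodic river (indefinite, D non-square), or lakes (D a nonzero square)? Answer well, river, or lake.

D = b²−4ac = (-4)² − 4·(-3)·(-3) = -20
D < 0 ⇒ definite ⇒ every region one sign ⇒ single well

well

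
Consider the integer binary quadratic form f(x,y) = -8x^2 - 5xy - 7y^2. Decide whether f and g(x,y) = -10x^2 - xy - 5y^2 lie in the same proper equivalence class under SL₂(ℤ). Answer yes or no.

D₁ = -199, D₂ = -199
f is negative-definite; reduce −f:
−f: flip: (8,5,7)→(7,-5,8)
−f: reduced (well bottom): (7,-5,8) with a≤c, −a<b≤a
flip sign back: reduced form of f is (-7,5,-8)
g is negative-definite; reduce −g:
−g: flip: (10,1,5)→(5,-1,10)
−g: reduced (well bottom): (5,-1,10) with a≤c, −a<b≤a
flip sign back: reduced form of g is (-5,1,-10)
reduced forms (-7, 5, -8) vs (-5, 1, -10) ⇒ inequivalent

no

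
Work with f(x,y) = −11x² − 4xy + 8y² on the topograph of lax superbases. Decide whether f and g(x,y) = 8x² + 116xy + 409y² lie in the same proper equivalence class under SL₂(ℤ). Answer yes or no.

D₁ = 368, D₂ = 368
river cycle of f (length 8): (8, 4, -11), (-11, 18, 1), (1, 18, -11), (-11, 4, 8), (8, 12, -7), (-7, 16, 4), (4, 16, -7), (-7, 12, 8)
river cycle of g (length 8): (8, 4, -11), (-11, 18, 1), (1, 18, -11), (-11, 4, 8), (8, 12, -7), (-7, 16, 4), (4, 16, -7), (-7, 12, 8)
cycles coincide ⇒ equivalent

yes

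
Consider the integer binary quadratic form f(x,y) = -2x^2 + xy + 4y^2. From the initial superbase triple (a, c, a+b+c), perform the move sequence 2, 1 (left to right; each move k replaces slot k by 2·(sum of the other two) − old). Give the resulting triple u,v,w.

start (-2,4,3) = (f(1,0),f(0,1),f(1,1))
replace slot 2: 2·((-2)+3) − 4 = -2 → (-2,-2,3)
replace slot 1: 2·((-2)+3) − (-2) = 4 → (4,-2,3)

4,-2,3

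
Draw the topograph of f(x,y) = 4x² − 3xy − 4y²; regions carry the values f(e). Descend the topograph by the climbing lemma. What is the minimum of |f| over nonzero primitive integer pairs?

descent: ρ → (-4,3,4)  [lands on river]
river: ρ → (4,5,-3)
river: ρ → (-3,7,2)
river: ρ → (2,5,-6)
river: ρ → (-6,7,1)
river: ρ → (1,7,-6)
river: ρ → (-6,5,2)
river: ρ → (2,7,-3)
river: ρ → (-3,5,4)
river: ρ → (4,3,-4)
river: ρ → (-4,5,3)
river: ρ → (3,7,-2)
river: ρ → (-2,5,6)
river: ρ → (6,7,-1)
river: ρ → (-1,7,6)
river: ρ → (6,5,-2)
river: ρ → (-2,7,3)
river: ρ → (3,5,-4)
closes: descent 1, river 18
min |a| on river = 1

1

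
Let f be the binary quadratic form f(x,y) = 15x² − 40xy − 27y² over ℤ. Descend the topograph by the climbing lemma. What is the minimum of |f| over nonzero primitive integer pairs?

descent: ρ → (-27,40,15)  [lands on river]
river: ρ → (15,50,-12)
river: ρ → (-12,46,23)
river: ρ → (23,46,-12)
river: ρ → (-12,50,15)
river: ρ → (15,40,-27)
river: ρ → (-27,14,28)
river: ρ → (28,42,-13)
river: ρ → (-13,36,37)
river: ρ → (37,38,-12)
river: ρ → (-12,34,43)
river: ρ → (43,52,-3)
river: ρ → (-3,56,7)
river: ρ → (7,56,-3)
river: ρ → (-3,52,43)
river: ρ → (43,34,-12)
river: ρ → (-12,38,37)
river: ρ → (37,36,-13)
river: ρ → (-13,42,28)
river: ρ → (28,14,-27)
closes: descent 1, river 20
min |a| on river = 3

3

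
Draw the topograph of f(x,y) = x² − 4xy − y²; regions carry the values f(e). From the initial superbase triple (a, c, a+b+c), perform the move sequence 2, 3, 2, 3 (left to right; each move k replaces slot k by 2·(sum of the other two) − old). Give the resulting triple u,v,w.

start (1,-1,-4) = (f(1,0),f(0,1),f(1,1))
replace slot 2: 2·(1+(-4)) − (-1) = -5 → (1,-5,-4)
replace slot 3: 2·(1+(-5)) − (-4) = -4 → (1,-5,-4)
replace slot 2: 2·(1+(-4)) − (-5) = -1 → (1,-1,-4)
replace slot 3: 2·(1+(-1)) − (-4) = 4 → (1,-1,4)

1,-1,4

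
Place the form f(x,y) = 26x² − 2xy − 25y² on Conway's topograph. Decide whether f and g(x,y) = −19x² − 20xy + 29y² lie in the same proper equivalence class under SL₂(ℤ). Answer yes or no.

D₁ = 2604, D₂ = 2604
river cycle of f (length 6): (-25, 2, 26), (26, 50, -1), (-1, 50, 26), (26, 2, -25), (-25, 48, 3), (3, 48, -25)
river cycle of g (length 10): (29, 20, -19), (-19, 18, 30), (30, 42, -7), (-7, 42, 30), (30, 18, -19), (-19, 20, 29), (29, 38, -10), (-10, 42, 21), (21, 42, -10), (-10, 38, 29)
cycles differ ⇒ inequivalent

no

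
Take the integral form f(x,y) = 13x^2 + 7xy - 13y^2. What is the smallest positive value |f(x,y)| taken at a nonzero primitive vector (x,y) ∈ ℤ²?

river: ρ → (-13,19,7)
river: ρ → (7,23,-7)
river: ρ → (-7,19,13)
river: ρ → (13,7,-13)
closes: descent 0, river 4
min |a| on river = 7

7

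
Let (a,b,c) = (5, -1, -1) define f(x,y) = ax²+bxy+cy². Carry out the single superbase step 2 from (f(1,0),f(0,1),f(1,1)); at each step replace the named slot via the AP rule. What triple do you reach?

start (5,-1,3) = (f(1,0),f(0,1),f(1,1))
replace slot 2: 2·(5+3) − (-1) = 17 → (5,17,3)

5,17,3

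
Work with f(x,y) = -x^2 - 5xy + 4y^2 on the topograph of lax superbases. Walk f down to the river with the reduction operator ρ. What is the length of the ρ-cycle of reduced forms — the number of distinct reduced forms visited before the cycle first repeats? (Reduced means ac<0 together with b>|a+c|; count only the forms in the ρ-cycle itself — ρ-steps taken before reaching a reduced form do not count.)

D = 41, ⌊√D⌋ = 6
descent: ρ → (4,5,-1)  [lands on river]
river: ρ → (-1,5,4)
river: ρ → (4,3,-2)
river: ρ → (-2,5,2)
river: ρ → (2,3,-4)
river: ρ → (-4,5,1)
river: ρ → (1,5,-4)
river: ρ → (-4,3,2)
river: ρ → (2,5,-2)
river: ρ → (-2,3,4)
ρ-cycle length = 10 (tail of 1 descent step not counted)

10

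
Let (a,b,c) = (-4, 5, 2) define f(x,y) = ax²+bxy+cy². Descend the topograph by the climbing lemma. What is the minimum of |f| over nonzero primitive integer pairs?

river: ρ → (2,7,-1)
river: ρ → (-1,7,2)
river: ρ → (2,5,-4)
river: ρ → (-4,3,3)
river: ρ → (3,3,-4)
river: ρ → (-4,5,2)
closes: descent 0, river 6
min |a| on river = 1

1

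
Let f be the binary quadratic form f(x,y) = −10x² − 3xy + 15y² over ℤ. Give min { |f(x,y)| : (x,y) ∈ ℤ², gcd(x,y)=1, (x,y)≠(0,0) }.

descent: ρ → (15,3,-10)
descent: ρ → (-10,17,8)  [lands on river]
river: ρ → (8,15,-12)
river: ρ → (-12,9,11)
river: ρ → (11,13,-10)
river: ρ → (-10,7,14)
river: ρ → (14,21,-3)
river: ρ → (-3,21,14)
river: ρ → (14,7,-10)
river: ρ → (-10,13,11)
river: ρ → (11,9,-12)
river: ρ → (-12,15,8)
river: ρ → (8,17,-10)
river: ρ → (-10,23,2)
river: ρ → (2,21,-21)
river: ρ → (-21,21,2)
river: ρ → (2,23,-10)
closes: descent 2, river 16
min |a| on river = 2

2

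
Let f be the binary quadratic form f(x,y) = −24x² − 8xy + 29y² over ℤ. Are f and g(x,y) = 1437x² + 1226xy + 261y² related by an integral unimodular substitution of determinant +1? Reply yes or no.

D₁ = 2848, D₂ = 2848
river cycle of f (length 8): (29, 8, -24), (-24, 40, 13), (13, 38, -27), (-27, 16, 24), (24, 32, -19), (-19, 44, 12), (12, 52, -3), (-3, 50, 29)
river cycle of g (length 8): (29, 8, -24), (-24, 40, 13), (13, 38, -27), (-27, 16, 24), (24, 32, -19), (-19, 44, 12), (12, 52, -3), (-3, 50, 29)
cycles coincide ⇒ equivalent

yes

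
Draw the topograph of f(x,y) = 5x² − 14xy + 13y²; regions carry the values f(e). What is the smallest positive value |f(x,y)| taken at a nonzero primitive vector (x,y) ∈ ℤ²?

translate: b→-4 (≡-14 mod 10), so (5,-14,13)→(5,-4,4)
flip: (5,-4,4)→(4,4,5)
reduced (well bottom): (4,4,5) with a≤c, −a<b≤a
well minimum = a = 4

4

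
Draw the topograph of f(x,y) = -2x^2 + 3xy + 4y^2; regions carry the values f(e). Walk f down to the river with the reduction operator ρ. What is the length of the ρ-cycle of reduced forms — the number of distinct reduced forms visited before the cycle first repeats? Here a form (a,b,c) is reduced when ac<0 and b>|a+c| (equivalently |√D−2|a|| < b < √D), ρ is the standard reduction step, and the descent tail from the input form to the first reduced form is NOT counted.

D = 41, ⌊√D⌋ = 6
river: ρ → (4,5,-1)
river: ρ → (-1,5,4)
river: ρ → (4,3,-2)
river: ρ → (-2,5,2)
river: ρ → (2,3,-4)
river: ρ → (-4,5,1)
river: ρ → (1,5,-4)
river: ρ → (-4,3,2)
river: ρ → (2,5,-2)
river: ρ → (-2,3,4)
ρ-cycle length = 10 (tail of 0 descent steps not counted)

10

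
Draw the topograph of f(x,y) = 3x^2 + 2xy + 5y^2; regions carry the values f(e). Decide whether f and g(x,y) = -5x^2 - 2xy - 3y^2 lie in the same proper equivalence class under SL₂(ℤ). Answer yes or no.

D₁ = -56, D₂ = -56
f: reduced (well bottom): (3,2,5) with a≤c, −a<b≤a
g is negative-definite; reduce −g:
−g: flip: (5,2,3)→(3,-2,5)
−g: reduced (well bottom): (3,-2,5) with a≤c, −a<b≤a
flip sign back: reduced form of g is (-3,2,-5)
reduced forms (3, 2, 5) vs (-3, 2, -5) ⇒ inequivalent

no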